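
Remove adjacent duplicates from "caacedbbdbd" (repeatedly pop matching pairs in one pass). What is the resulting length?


Input: caacedbbdbd
Stack-based adjacent duplicate removal:
  Read 'c': push. Stack: c
  Read 'a': push. Stack: ca
  Read 'a': matches stack top 'a' => pop. Stack: c
  Read 'c': matches stack top 'c' => pop. Stack: (empty)
  Read 'e': push. Stack: e
  Read 'd': push. Stack: ed
  Read 'b': push. Stack: edb
  Read 'b': matches stack top 'b' => pop. Stack: ed
  Read 'd': matches stack top 'd' => pop. Stack: e
  Read 'b': push. Stack: eb
  Read 'd': push. Stack: ebd
Final stack: "ebd" (length 3)

3


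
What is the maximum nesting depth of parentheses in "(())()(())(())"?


Input: "(())()(())(())"
Tracking depth:
  Position 0 '(': depth becomes 1
  Position 1 '(': depth becomes 2
  Position 2 ')': depth becomes 1
  Position 3 ')': depth becomes 0
  Position 4 '(': depth becomes 1
  Position 5 ')': depth becomes 0
  Position 6 '(': depth becomes 1
  Position 7 '(': depth becomes 2
  Position 8 ')': depth becomes 1
  Position 9 ')': depth becomes 0
  Position 10 '(': depth becomes 1
  Position 11 '(': depth becomes 2
  Position 12 ')': depth becomes 1
  Position 13 ')': depth becomes 0
Maximum depth reached: 2

2


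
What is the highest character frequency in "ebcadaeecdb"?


Input: ebcadaeecdb
Character counts:
  'a': 2
  'b': 2
  'c': 2
  'd': 2
  'e': 3
Maximum frequency: 3

3


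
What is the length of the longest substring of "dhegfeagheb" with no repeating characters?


Input: "dhegfeagheb"
Sliding window (track last position of each char):
  Position 0 ('d'): window [0,0] length 1 -- new best
  Position 1 ('h'): window [0,1] length 2 -- new best
  Position 2 ('e'): window [0,2] length 3 -- new best
  Position 3 ('g'): window [0,3] length 4 -- new best
  Position 4 ('f'): window [0,4] length 5 -- new best
  Position 5 ('e'): repeat (last at 2), move window start to 3
  Position 5 ('e'): window [3,5] length 3
  Position 6 ('a'): window [3,6] length 4
  Position 7 ('g'): repeat (last at 3), move window start to 4
  Position 7 ('g'): window [4,7] length 4
  Position 8 ('h'): window [4,8] length 5
  Position 9 ('e'): repeat (last at 5), move window start to 6
  Position 9 ('e'): window [6,9] length 4
  Position 10 ('b'): window [6,10] length 5
Longest substring with no repeats: "dhegf" with length 5

5


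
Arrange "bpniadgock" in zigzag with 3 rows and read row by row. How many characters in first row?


Zigzag "bpniadgock" into 3 rows:
Placing characters:
  'b' => row 0
  'p' => row 1
  'n' => row 2
  'i' => row 1
  'a' => row 0
  'd' => row 1
  'g' => row 2
  'o' => row 1
  'c' => row 0
  'k' => row 1
Rows:
  Row 0: "bac"
  Row 1: "pidok"
  Row 2: "ng"
First row length: 3

3


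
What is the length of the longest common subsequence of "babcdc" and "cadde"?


LCS of "babcdc" and "cadde"
DP table:
           c    a    d    d    e
      0    0    0    0    0    0
  b   0    0    0    0    0    0
  a   0    0    1    1    1    1
  b   0    0    1    1    1    1
  c   0    1    1    1    1    1
  d   0    1    1    2    2    2
  c   0    1    1    2    2    2
LCS length = dp[6][5] = 2

2


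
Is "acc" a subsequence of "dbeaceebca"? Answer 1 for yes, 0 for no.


Check if "acc" is a subsequence of "dbeaceebca"
Greedy scan:
  Position 0 ('d'): no match needed
  Position 1 ('b'): no match needed
  Position 2 ('e'): no match needed
  Position 3 ('a'): matches sub[0] = 'a'
  Position 4 ('c'): matches sub[1] = 'c'
  Position 5 ('e'): no match needed
  Position 6 ('e'): no match needed
  Position 7 ('b'): no match needed
  Position 8 ('c'): matches sub[2] = 'c'
  Position 9 ('a'): no match needed
All 3 characters matched => is a subsequence

1


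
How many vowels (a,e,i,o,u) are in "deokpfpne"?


Input: deokpfpne
Checking each character:
  'd' at position 0: consonant
  'e' at position 1: vowel (running total: 1)
  'o' at position 2: vowel (running total: 2)
  'k' at position 3: consonant
  'p' at position 4: consonant
  'f' at position 5: consonant
  'p' at position 6: consonant
  'n' at position 7: consonant
  'e' at position 8: vowel (running total: 3)
Total vowels: 3

3


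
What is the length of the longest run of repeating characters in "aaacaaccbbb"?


Input: "aaacaaccbbb"
Scanning for longest run:
  Position 1 ('a'): continues run of 'a', length=2
  Position 2 ('a'): continues run of 'a', length=3
  Position 3 ('c'): new char, reset run to 1
  Position 4 ('a'): new char, reset run to 1
  Position 5 ('a'): continues run of 'a', length=2
  Position 6 ('c'): new char, reset run to 1
  Position 7 ('c'): continues run of 'c', length=2
  Position 8 ('b'): new char, reset run to 1
  Position 9 ('b'): continues run of 'b', length=2
  Position 10 ('b'): continues run of 'b', length=3
Longest run: 'a' with length 3

3


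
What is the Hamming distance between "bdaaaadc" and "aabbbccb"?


Comparing "bdaaaadc" and "aabbbccb" position by position:
  Position 0: 'b' vs 'a' => differ
  Position 1: 'd' vs 'a' => differ
  Position 2: 'a' vs 'b' => differ
  Position 3: 'a' vs 'b' => differ
  Position 4: 'a' vs 'b' => differ
  Position 5: 'a' vs 'c' => differ
  Position 6: 'd' vs 'c' => differ
  Position 7: 'c' vs 'b' => differ
Total differences (Hamming distance): 8

8


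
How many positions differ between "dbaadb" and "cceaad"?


Comparing "dbaadb" and "cceaad" position by position:
  Position 0: 'd' vs 'c' => DIFFER
  Position 1: 'b' vs 'c' => DIFFER
  Position 2: 'a' vs 'e' => DIFFER
  Position 3: 'a' vs 'a' => same
  Position 4: 'd' vs 'a' => DIFFER
  Position 5: 'b' vs 'd' => DIFFER
Positions that differ: 5

5


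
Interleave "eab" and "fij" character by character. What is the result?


Interleaving "eab" and "fij":
  Position 0: 'e' from first, 'f' from second => "ef"
  Position 1: 'a' from first, 'i' from second => "ai"
  Position 2: 'b' from first, 'j' from second => "bj"
Result: efaibj

efaibj


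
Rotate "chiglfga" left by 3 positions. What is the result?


Input: "chiglfga", rotate left by 3
First 3 characters: "chi"
Remaining characters: "glfga"
Concatenate remaining + first: "glfga" + "chi" = "glfgachi"

glfgachi


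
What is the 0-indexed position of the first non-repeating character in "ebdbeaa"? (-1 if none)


Input: ebdbeaa
Character frequencies:
  'a': 2
  'b': 2
  'd': 1
  'e': 2
Scanning left to right for freq == 1:
  Position 0 ('e'): freq=2, skip
  Position 1 ('b'): freq=2, skip
  Position 2 ('d'): unique! => answer = 2

2


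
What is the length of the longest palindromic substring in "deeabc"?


Input: "deeabc"
Checking substrings for palindromes:
  [1:3] "ee" (len 2) => palindrome
Longest palindromic substring: "ee" with length 2

2


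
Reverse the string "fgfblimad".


Input: fgfblimad
Reading characters right to left:
  Position 8: 'd'
  Position 7: 'a'
  Position 6: 'm'
  Position 5: 'i'
  Position 4: 'l'
  Position 3: 'b'
  Position 2: 'f'
  Position 1: 'g'
  Position 0: 'f'
Reversed: damilbfgf

damilbfgf


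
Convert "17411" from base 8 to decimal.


Input: "17411" in base 8
Positional expansion:
  Digit '1' (value 1) x 8^4 = 4096
  Digit '7' (value 7) x 8^3 = 3584
  Digit '4' (value 4) x 8^2 = 256
  Digit '1' (value 1) x 8^1 = 8
  Digit '1' (value 1) x 8^0 = 1
Sum = 7945

7945


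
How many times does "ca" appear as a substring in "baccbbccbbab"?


Searching for "ca" in "baccbbccbbab"
Scanning each position:
  Position 0: "ba" => no
  Position 1: "ac" => no
  Position 2: "cc" => no
  Position 3: "cb" => no
  Position 4: "bb" => no
  Position 5: "bc" => no
  Position 6: "cc" => no
  Position 7: "cb" => no
  Position 8: "bb" => no
  Position 9: "ba" => no
  Position 10: "ab" => no
Total occurrences: 0

0


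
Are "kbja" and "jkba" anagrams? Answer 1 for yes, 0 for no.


Strings: "kbja", "jkba"
Sorted first:  abjk
Sorted second: abjk
Sorted forms match => anagrams

1


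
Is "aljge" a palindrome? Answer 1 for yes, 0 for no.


Input: aljge
Reversed: egjla
  Compare pos 0 ('a') with pos 4 ('e'): MISMATCH
  Compare pos 1 ('l') with pos 3 ('g'): MISMATCH
Result: not a palindrome

0


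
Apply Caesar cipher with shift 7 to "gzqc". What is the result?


Caesar cipher: shift "gzqc" by 7
  'g' (pos 6) + 7 = pos 13 = 'n'
  'z' (pos 25) + 7 = pos 6 = 'g'
  'q' (pos 16) + 7 = pos 23 = 'x'
  'c' (pos 2) + 7 = pos 9 = 'j'
Result: ngxj

ngxj


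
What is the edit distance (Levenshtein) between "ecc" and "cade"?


Computing edit distance: "ecc" -> "cade"
DP table:
           c    a    d    e
      0    1    2    3    4
  e   1    1    2    3    3
  c   2    1    2    3    4
  c   3    2    2    3    4
Edit distance = dp[3][4] = 4

4


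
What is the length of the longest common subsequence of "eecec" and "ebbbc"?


LCS of "eecec" and "ebbbc"
DP table:
           e    b    b    b    c
      0    0    0    0    0    0
  e   0    1    1    1    1    1
  e   0    1    1    1    1    1
  c   0    1    1    1    1    2
  e   0    1    1    1    1    2
  c   0    1    1    1    1    2
LCS length = dp[5][5] = 2

2


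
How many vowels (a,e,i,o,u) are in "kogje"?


Input: kogje
Checking each character:
  'k' at position 0: consonant
  'o' at position 1: vowel (running total: 1)
  'g' at position 2: consonant
  'j' at position 3: consonant
  'e' at position 4: vowel (running total: 2)
Total vowels: 2

2


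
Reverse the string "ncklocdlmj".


Input: ncklocdlmj
Reading characters right to left:
  Position 9: 'j'
  Position 8: 'm'
  Position 7: 'l'
  Position 6: 'd'
  Position 5: 'c'
  Position 4: 'o'
  Position 3: 'l'
  Position 2: 'k'
  Position 1: 'c'
  Position 0: 'n'
Reversed: jmldcolkcn

jmldcolkcn


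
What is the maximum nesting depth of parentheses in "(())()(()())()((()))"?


Input: "(())()(()())()((()))"
Tracking depth:
  Position 0 '(': depth becomes 1
  Position 1 '(': depth becomes 2
  Position 2 ')': depth becomes 1
  Position 3 ')': depth becomes 0
  Position 4 '(': depth becomes 1
  Position 5 ')': depth becomes 0
  Position 6 '(': depth becomes 1
  Position 7 '(': depth becomes 2
  Position 8 ')': depth becomes 1
  Position 9 '(': depth becomes 2
  Position 10 ')': depth becomes 1
  Position 11 ')': depth becomes 0
  Position 12 '(': depth becomes 1
  Position 13 ')': depth becomes 0
  Position 14 '(': depth becomes 1
  Position 15 '(': depth becomes 2
  Position 16 '(': depth becomes 3
  Position 17 ')': depth becomes 2
  Position 18 ')': depth becomes 1
  Position 19 ')': depth becomes 0
Maximum depth reached: 3

3


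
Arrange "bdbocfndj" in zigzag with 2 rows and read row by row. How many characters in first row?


Zigzag "bdbocfndj" into 2 rows:
Placing characters:
  'b' => row 0
  'd' => row 1
  'b' => row 0
  'o' => row 1
  'c' => row 0
  'f' => row 1
  'n' => row 0
  'd' => row 1
  'j' => row 0
Rows:
  Row 0: "bbcnj"
  Row 1: "dofd"
First row length: 5

5


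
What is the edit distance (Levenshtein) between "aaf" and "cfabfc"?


Computing edit distance: "aaf" -> "cfabfc"
DP table:
           c    f    a    b    f    c
      0    1    2    3    4    5    6
  a   1    1    2    2    3    4    5
  a   2    2    2    2    3    4    5
  f   3    3    2    3    3    3    4
Edit distance = dp[3][6] = 4

4


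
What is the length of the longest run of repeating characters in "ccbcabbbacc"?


Input: "ccbcabbbacc"
Scanning for longest run:
  Position 1 ('c'): continues run of 'c', length=2
  Position 2 ('b'): new char, reset run to 1
  Position 3 ('c'): new char, reset run to 1
  Position 4 ('a'): new char, reset run to 1
  Position 5 ('b'): new char, reset run to 1
  Position 6 ('b'): continues run of 'b', length=2
  Position 7 ('b'): continues run of 'b', length=3
  Position 8 ('a'): new char, reset run to 1
  Position 9 ('c'): new char, reset run to 1
  Position 10 ('c'): continues run of 'c', length=2
Longest run: 'b' with length 3

3


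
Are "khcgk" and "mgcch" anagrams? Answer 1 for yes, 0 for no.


Strings: "khcgk", "mgcch"
Sorted first:  cghkk
Sorted second: ccghm
Differ at position 1: 'g' vs 'c' => not anagrams

0


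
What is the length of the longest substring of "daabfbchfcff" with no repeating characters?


Input: "daabfbchfcff"
Sliding window (track last position of each char):
  Position 0 ('d'): window [0,0] length 1 -- new best
  Position 1 ('a'): window [0,1] length 2 -- new best
  Position 2 ('a'): repeat (last at 1), move window start to 2
  Position 2 ('a'): window [2,2] length 1
  Position 3 ('b'): window [2,3] length 2
  Position 4 ('f'): window [2,4] length 3 -- new best
  Position 5 ('b'): repeat (last at 3), move window start to 4
  Position 5 ('b'): window [4,5] length 2
  Position 6 ('c'): window [4,6] length 3
  Position 7 ('h'): window [4,7] length 4 -- new best
  Position 8 ('f'): repeat (last at 4), move window start to 5
  Position 8 ('f'): window [5,8] length 4
  Position 9 ('c'): repeat (last at 6), move window start to 7
  Position 9 ('c'): window [7,9] length 3
  Position 10 ('f'): repeat (last at 8), move window start to 9
  Position 10 ('f'): window [9,10] length 2
  Position 11 ('f'): repeat (last at 10), move window start to 11
  Position 11 ('f'): window [11,11] length 1
Longest substring with no repeats: "fbch" with length 4

4


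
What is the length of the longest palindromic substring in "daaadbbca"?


Input: "daaadbbca"
Checking substrings for palindromes:
  [0:5] "daaad" (len 5) => palindrome
  [1:4] "aaa" (len 3) => palindrome
  [1:3] "aa" (len 2) => palindrome
  [2:4] "aa" (len 2) => palindrome
  [5:7] "bb" (len 2) => palindrome
Longest palindromic substring: "daaad" with length 5

5


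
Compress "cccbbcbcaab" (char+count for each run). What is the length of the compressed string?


Input: cccbbcbcaab
Runs:
  'c' x 3 => "c3"
  'b' x 2 => "b2"
  'c' x 1 => "c1"
  'b' x 1 => "b1"
  'c' x 1 => "c1"
  'a' x 2 => "a2"
  'b' x 1 => "b1"
Compressed: "c3b2c1b1c1a2b1"
Compressed length: 14

14


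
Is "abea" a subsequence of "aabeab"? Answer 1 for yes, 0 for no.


Check if "abea" is a subsequence of "aabeab"
Greedy scan:
  Position 0 ('a'): matches sub[0] = 'a'
  Position 1 ('a'): no match needed
  Position 2 ('b'): matches sub[1] = 'b'
  Position 3 ('e'): matches sub[2] = 'e'
  Position 4 ('a'): matches sub[3] = 'a'
  Position 5 ('b'): no match needed
All 4 characters matched => is a subsequence

1


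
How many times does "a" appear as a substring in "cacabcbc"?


Searching for "a" in "cacabcbc"
Scanning each position:
  Position 0: "c" => no
  Position 1: "a" => MATCH
  Position 2: "c" => no
  Position 3: "a" => MATCH
  Position 4: "b" => no
  Position 5: "c" => no
  Position 6: "b" => no
  Position 7: "c" => no
Total occurrences: 2

2


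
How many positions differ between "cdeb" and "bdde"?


Comparing "cdeb" and "bdde" position by position:
  Position 0: 'c' vs 'b' => DIFFER
  Position 1: 'd' vs 'd' => same
  Position 2: 'e' vs 'd' => DIFFER
  Position 3: 'b' vs 'e' => DIFFER
Positions that differ: 3

3


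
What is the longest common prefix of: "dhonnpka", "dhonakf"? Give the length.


Words: dhonnpka, dhonakf
  Position 0: all 'd' => match
  Position 1: all 'h' => match
  Position 2: all 'o' => match
  Position 3: all 'n' => match
  Position 4: ('n', 'a') => mismatch, stop
LCP = "dhon" (length 4)

4


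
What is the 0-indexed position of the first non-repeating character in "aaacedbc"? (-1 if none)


Input: aaacedbc
Character frequencies:
  'a': 3
  'b': 1
  'c': 2
  'd': 1
  'e': 1
Scanning left to right for freq == 1:
  Position 0 ('a'): freq=3, skip
  Position 1 ('a'): freq=3, skip
  Position 2 ('a'): freq=3, skip
  Position 3 ('c'): freq=2, skip
  Position 4 ('e'): unique! => answer = 4

4


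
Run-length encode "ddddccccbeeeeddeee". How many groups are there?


Input: ddddccccbeeeeddeee
Scanning for consecutive runs:
  Group 1: 'd' x 4 (positions 0-3)
  Group 2: 'c' x 4 (positions 4-7)
  Group 3: 'b' x 1 (positions 8-8)
  Group 4: 'e' x 4 (positions 9-12)
  Group 5: 'd' x 2 (positions 13-14)
  Group 6: 'e' x 3 (positions 15-17)
Total groups: 6

6


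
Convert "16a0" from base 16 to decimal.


Input: "16a0" in base 16
Positional expansion:
  Digit '1' (value 1) x 16^3 = 4096
  Digit '6' (value 6) x 16^2 = 1536
  Digit 'a' (value 10) x 16^1 = 160
  Digit '0' (value 0) x 16^0 = 0
Sum = 5792

5792


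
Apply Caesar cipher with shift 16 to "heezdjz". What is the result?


Caesar cipher: shift "heezdjz" by 16
  'h' (pos 7) + 16 = pos 23 = 'x'
  'e' (pos 4) + 16 = pos 20 = 'u'
  'e' (pos 4) + 16 = pos 20 = 'u'
  'z' (pos 25) + 16 = pos 15 = 'p'
  'd' (pos 3) + 16 = pos 19 = 't'
  'j' (pos 9) + 16 = pos 25 = 'z'
  'z' (pos 25) + 16 = pos 15 = 'p'
Result: xuuptzp

xuuptzp


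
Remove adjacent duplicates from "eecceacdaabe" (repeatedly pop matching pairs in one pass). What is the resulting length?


Input: eecceacdaabe
Stack-based adjacent duplicate removal:
  Read 'e': push. Stack: e
  Read 'e': matches stack top 'e' => pop. Stack: (empty)
  Read 'c': push. Stack: c
  Read 'c': matches stack top 'c' => pop. Stack: (empty)
  Read 'e': push. Stack: e
  Read 'a': push. Stack: ea
  Read 'c': push. Stack: eac
  Read 'd': push. Stack: eacd
  Read 'a': push. Stack: eacda
  Read 'a': matches stack top 'a' => pop. Stack: eacd
  Read 'b': push. Stack: eacdb
  Read 'e': push. Stack: eacdbe
Final stack: "eacdbe" (length 6)

6


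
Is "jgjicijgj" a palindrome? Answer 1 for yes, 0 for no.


Input: jgjicijgj
Reversed: jgjicijgj
  Compare pos 0 ('j') with pos 8 ('j'): match
  Compare pos 1 ('g') with pos 7 ('g'): match
  Compare pos 2 ('j') with pos 6 ('j'): match
  Compare pos 3 ('i') with pos 5 ('i'): match
Result: palindrome

1


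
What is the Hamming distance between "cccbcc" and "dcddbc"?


Comparing "cccbcc" and "dcddbc" position by position:
  Position 0: 'c' vs 'd' => differ
  Position 1: 'c' vs 'c' => same
  Position 2: 'c' vs 'd' => differ
  Position 3: 'b' vs 'd' => differ
  Position 4: 'c' vs 'b' => differ
  Position 5: 'c' vs 'c' => same
Total differences (Hamming distance): 4

4


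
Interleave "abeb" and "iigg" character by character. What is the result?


Interleaving "abeb" and "iigg":
  Position 0: 'a' from first, 'i' from second => "ai"
  Position 1: 'b' from first, 'i' from second => "bi"
  Position 2: 'e' from first, 'g' from second => "eg"
  Position 3: 'b' from first, 'g' from second => "bg"
Result: aibiegbg

aibiegbg


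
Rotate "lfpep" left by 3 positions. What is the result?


Input: "lfpep", rotate left by 3
First 3 characters: "lfp"
Remaining characters: "ep"
Concatenate remaining + first: "ep" + "lfp" = "eplfp"

eplfp


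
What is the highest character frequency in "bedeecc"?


Input: bedeecc
Character counts:
  'b': 1
  'c': 2
  'd': 1
  'e': 3
Maximum frequency: 3

3


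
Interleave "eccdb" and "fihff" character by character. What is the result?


Interleaving "eccdb" and "fihff":
  Position 0: 'e' from first, 'f' from second => "ef"
  Position 1: 'c' from first, 'i' from second => "ci"
  Position 2: 'c' from first, 'h' from second => "ch"
  Position 3: 'd' from first, 'f' from second => "df"
  Position 4: 'b' from first, 'f' from second => "bf"
Result: efcichdfbf

efcichdfbf


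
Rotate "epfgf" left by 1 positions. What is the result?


Input: "epfgf", rotate left by 1
First 1 characters: "e"
Remaining characters: "pfgf"
Concatenate remaining + first: "pfgf" + "e" = "pfgfe"

pfgfe


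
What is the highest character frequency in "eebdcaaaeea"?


Input: eebdcaaaeea
Character counts:
  'a': 4
  'b': 1
  'c': 1
  'd': 1
  'e': 4
Maximum frequency: 4

4


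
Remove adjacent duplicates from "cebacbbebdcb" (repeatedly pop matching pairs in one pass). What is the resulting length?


Input: cebacbbebdcb
Stack-based adjacent duplicate removal:
  Read 'c': push. Stack: c
  Read 'e': push. Stack: ce
  Read 'b': push. Stack: ceb
  Read 'a': push. Stack: ceba
  Read 'c': push. Stack: cebac
  Read 'b': push. Stack: cebacb
  Read 'b': matches stack top 'b' => pop. Stack: cebac
  Read 'e': push. Stack: cebace
  Read 'b': push. Stack: cebaceb
  Read 'd': push. Stack: cebacebd
  Read 'c': push. Stack: cebacebdc
  Read 'b': push. Stack: cebacebdcb
Final stack: "cebacebdcb" (length 10)

10


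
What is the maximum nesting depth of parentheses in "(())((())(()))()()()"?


Input: "(())((())(()))()()()"
Tracking depth:
  Position 0 '(': depth becomes 1
  Position 1 '(': depth becomes 2
  Position 2 ')': depth becomes 1
  Position 3 ')': depth becomes 0
  Position 4 '(': depth becomes 1
  Position 5 '(': depth becomes 2
  Position 6 '(': depth becomes 3
  Position 7 ')': depth becomes 2
  Position 8 ')': depth becomes 1
  Position 9 '(': depth becomes 2
  Position 10 '(': depth becomes 3
  Position 11 ')': depth becomes 2
  Position 12 ')': depth becomes 1
  Position 13 ')': depth becomes 0
  Position 14 '(': depth becomes 1
  Position 15 ')': depth becomes 0
  Position 16 '(': depth becomes 1
  Position 17 ')': depth becomes 0
  Position 18 '(': depth becomes 1
  Position 19 ')': depth becomes 0
Maximum depth reached: 3

3


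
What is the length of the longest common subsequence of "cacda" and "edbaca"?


LCS of "cacda" and "edbaca"
DP table:
           e    d    b    a    c    a
      0    0    0    0    0    0    0
  c   0    0    0    0    0    1    1
  a   0    0    0    0    1    1    2
  c   0    0    0    0    1    2    2
  d   0    0    1    1    1    2    2
  a   0    0    1    1    2    2    3
LCS length = dp[5][6] = 3

3


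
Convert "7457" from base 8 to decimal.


Input: "7457" in base 8
Positional expansion:
  Digit '7' (value 7) x 8^3 = 3584
  Digit '4' (value 4) x 8^2 = 256
  Digit '5' (value 5) x 8^1 = 40
  Digit '7' (value 7) x 8^0 = 7
Sum = 3887

3887


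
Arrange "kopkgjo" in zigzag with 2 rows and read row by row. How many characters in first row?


Zigzag "kopkgjo" into 2 rows:
Placing characters:
  'k' => row 0
  'o' => row 1
  'p' => row 0
  'k' => row 1
  'g' => row 0
  'j' => row 1
  'o' => row 0
Rows:
  Row 0: "kpgo"
  Row 1: "okj"
First row length: 4

4


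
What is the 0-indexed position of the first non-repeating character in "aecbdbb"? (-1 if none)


Input: aecbdbb
Character frequencies:
  'a': 1
  'b': 3
  'c': 1
  'd': 1
  'e': 1
Scanning left to right for freq == 1:
  Position 0 ('a'): unique! => answer = 0

0


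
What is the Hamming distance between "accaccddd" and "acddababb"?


Comparing "accaccddd" and "acddababb" position by position:
  Position 0: 'a' vs 'a' => same
  Position 1: 'c' vs 'c' => same
  Position 2: 'c' vs 'd' => differ
  Position 3: 'a' vs 'd' => differ
  Position 4: 'c' vs 'a' => differ
  Position 5: 'c' vs 'b' => differ
  Position 6: 'd' vs 'a' => differ
  Position 7: 'd' vs 'b' => differ
  Position 8: 'd' vs 'b' => differ
Total differences (Hamming distance): 7

7


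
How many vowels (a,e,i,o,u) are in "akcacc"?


Input: akcacc
Checking each character:
  'a' at position 0: vowel (running total: 1)
  'k' at position 1: consonant
  'c' at position 2: consonant
  'a' at position 3: vowel (running total: 2)
  'c' at position 4: consonant
  'c' at position 5: consonant
Total vowels: 2

2


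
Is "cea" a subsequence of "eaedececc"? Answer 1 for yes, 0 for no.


Check if "cea" is a subsequence of "eaedececc"
Greedy scan:
  Position 0 ('e'): no match needed
  Position 1 ('a'): no match needed
  Position 2 ('e'): no match needed
  Position 3 ('d'): no match needed
  Position 4 ('e'): no match needed
  Position 5 ('c'): matches sub[0] = 'c'
  Position 6 ('e'): matches sub[1] = 'e'
  Position 7 ('c'): no match needed
  Position 8 ('c'): no match needed
Only matched 2/3 characters => not a subsequence

0


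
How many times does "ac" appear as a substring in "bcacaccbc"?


Searching for "ac" in "bcacaccbc"
Scanning each position:
  Position 0: "bc" => no
  Position 1: "ca" => no
  Position 2: "ac" => MATCH
  Position 3: "ca" => no
  Position 4: "ac" => MATCH
  Position 5: "cc" => no
  Position 6: "cb" => no
  Position 7: "bc" => no
Total occurrences: 2

2


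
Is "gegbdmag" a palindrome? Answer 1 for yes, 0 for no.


Input: gegbdmag
Reversed: gamdbgeg
  Compare pos 0 ('g') with pos 7 ('g'): match
  Compare pos 1 ('e') with pos 6 ('a'): MISMATCH
  Compare pos 2 ('g') with pos 5 ('m'): MISMATCH
  Compare pos 3 ('b') with pos 4 ('d'): MISMATCH
Result: not a palindrome

0


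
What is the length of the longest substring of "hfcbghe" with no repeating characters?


Input: "hfcbghe"
Sliding window (track last position of each char):
  Position 0 ('h'): window [0,0] length 1 -- new best
  Position 1 ('f'): window [0,1] length 2 -- new best
  Position 2 ('c'): window [0,2] length 3 -- new best
  Position 3 ('b'): window [0,3] length 4 -- new best
  Position 4 ('g'): window [0,4] length 5 -- new best
  Position 5 ('h'): repeat (last at 0), move window start to 1
  Position 5 ('h'): window [1,5] length 5
  Position 6 ('e'): window [1,6] length 6 -- new best
Longest substring with no repeats: "fcbghe" with length 6

6


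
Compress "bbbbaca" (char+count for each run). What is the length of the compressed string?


Input: bbbbaca
Runs:
  'b' x 4 => "b4"
  'a' x 1 => "a1"
  'c' x 1 => "c1"
  'a' x 1 => "a1"
Compressed: "b4a1c1a1"
Compressed length: 8

8


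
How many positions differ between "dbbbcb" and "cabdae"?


Comparing "dbbbcb" and "cabdae" position by position:
  Position 0: 'd' vs 'c' => DIFFER
  Position 1: 'b' vs 'a' => DIFFER
  Position 2: 'b' vs 'b' => same
  Position 3: 'b' vs 'd' => DIFFER
  Position 4: 'c' vs 'a' => DIFFER
  Position 5: 'b' vs 'e' => DIFFER
Positions that differ: 5

5


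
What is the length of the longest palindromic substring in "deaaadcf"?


Input: "deaaadcf"
Checking substrings for palindromes:
  [2:5] "aaa" (len 3) => palindrome
  [2:4] "aa" (len 2) => palindrome
  [3:5] "aa" (len 2) => palindrome
Longest palindromic substring: "aaa" with length 3

3


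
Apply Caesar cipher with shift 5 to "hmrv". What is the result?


Caesar cipher: shift "hmrv" by 5
  'h' (pos 7) + 5 = pos 12 = 'm'
  'm' (pos 12) + 5 = pos 17 = 'r'
  'r' (pos 17) + 5 = pos 22 = 'w'
  'v' (pos 21) + 5 = pos 0 = 'a'
Result: mrwa

mrwa


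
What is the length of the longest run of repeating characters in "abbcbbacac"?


Input: "abbcbbacac"
Scanning for longest run:
  Position 1 ('b'): new char, reset run to 1
  Position 2 ('b'): continues run of 'b', length=2
  Position 3 ('c'): new char, reset run to 1
  Position 4 ('b'): new char, reset run to 1
  Position 5 ('b'): continues run of 'b', length=2
  Position 6 ('a'): new char, reset run to 1
  Position 7 ('c'): new char, reset run to 1
  Position 8 ('a'): new char, reset run to 1
  Position 9 ('c'): new char, reset run to 1
Longest run: 'b' with length 2

2


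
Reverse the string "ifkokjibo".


Input: ifkokjibo
Reading characters right to left:
  Position 8: 'o'
  Position 7: 'b'
  Position 6: 'i'
  Position 5: 'j'
  Position 4: 'k'
  Position 3: 'o'
  Position 2: 'k'
  Position 1: 'f'
  Position 0: 'i'
Reversed: obijkokfi

obijkokfi


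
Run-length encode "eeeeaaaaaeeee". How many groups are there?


Input: eeeeaaaaaeeee
Scanning for consecutive runs:
  Group 1: 'e' x 4 (positions 0-3)
  Group 2: 'a' x 5 (positions 4-8)
  Group 3: 'e' x 4 (positions 9-12)
Total groups: 3

3


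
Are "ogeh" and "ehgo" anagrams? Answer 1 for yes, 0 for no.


Strings: "ogeh", "ehgo"
Sorted first:  egho
Sorted second: egho
Sorted forms match => anagrams

1


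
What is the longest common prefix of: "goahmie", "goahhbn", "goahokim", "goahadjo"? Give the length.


Words: goahmie, goahhbn, goahokim, goahadjo
  Position 0: all 'g' => match
  Position 1: all 'o' => match
  Position 2: all 'a' => match
  Position 3: all 'h' => match
  Position 4: ('m', 'h', 'o', 'a') => mismatch, stop
LCP = "goah" (length 4)

4


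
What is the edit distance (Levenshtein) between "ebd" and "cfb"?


Computing edit distance: "ebd" -> "cfb"
DP table:
           c    f    b
      0    1    2    3
  e   1    1    2    3
  b   2    2    2    2
  d   3    3    3    3
Edit distance = dp[3][3] = 3

3


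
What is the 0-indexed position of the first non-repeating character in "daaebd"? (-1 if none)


Input: daaebd
Character frequencies:
  'a': 2
  'b': 1
  'd': 2
  'e': 1
Scanning left to right for freq == 1:
  Position 0 ('d'): freq=2, skip
  Position 1 ('a'): freq=2, skip
  Position 2 ('a'): freq=2, skip
  Position 3 ('e'): unique! => answer = 3

3


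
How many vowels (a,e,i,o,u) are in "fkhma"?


Input: fkhma
Checking each character:
  'f' at position 0: consonant
  'k' at position 1: consonant
  'h' at position 2: consonant
  'm' at position 3: consonant
  'a' at position 4: vowel (running total: 1)
Total vowels: 1

1


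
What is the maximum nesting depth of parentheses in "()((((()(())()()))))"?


Input: "()((((()(())()()))))"
Tracking depth:
  Position 0 '(': depth becomes 1
  Position 1 ')': depth becomes 0
  Position 2 '(': depth becomes 1
  Position 3 '(': depth becomes 2
  Position 4 '(': depth becomes 3
  Position 5 '(': depth becomes 4
  Position 6 '(': depth becomes 5
  Position 7 ')': depth becomes 4
  Position 8 '(': depth becomes 5
  Position 9 '(': depth becomes 6
  Position 10 ')': depth becomes 5
  Position 11 ')': depth becomes 4
  Position 12 '(': depth becomes 5
  Position 13 ')': depth becomes 4
  Position 14 '(': depth becomes 5
  Position 15 ')': depth becomes 4
  Position 16 ')': depth becomes 3
  Position 17 ')': depth becomes 2
  Position 18 ')': depth becomes 1
  Position 19 ')': depth becomes 0
Maximum depth reached: 6

6


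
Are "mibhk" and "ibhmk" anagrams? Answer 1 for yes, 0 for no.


Strings: "mibhk", "ibhmk"
Sorted first:  bhikm
Sorted second: bhikm
Sorted forms match => anagrams

1


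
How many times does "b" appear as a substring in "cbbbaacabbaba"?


Searching for "b" in "cbbbaacabbaba"
Scanning each position:
  Position 0: "c" => no
  Position 1: "b" => MATCH
  Position 2: "b" => MATCH
  Position 3: "b" => MATCH
  Position 4: "a" => no
  Position 5: "a" => no
  Position 6: "c" => no
  Position 7: "a" => no
  Position 8: "b" => MATCH
  Position 9: "b" => MATCH
  Position 10: "a" => no
  Position 11: "b" => MATCH
  Position 12: "a" => no
Total occurrences: 6

6


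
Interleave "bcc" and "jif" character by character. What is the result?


Interleaving "bcc" and "jif":
  Position 0: 'b' from first, 'j' from second => "bj"
  Position 1: 'c' from first, 'i' from second => "ci"
  Position 2: 'c' from first, 'f' from second => "cf"
Result: bjcicf

bjcicf


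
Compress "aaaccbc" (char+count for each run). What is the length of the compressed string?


Input: aaaccbc
Runs:
  'a' x 3 => "a3"
  'c' x 2 => "c2"
  'b' x 1 => "b1"
  'c' x 1 => "c1"
Compressed: "a3c2b1c1"
Compressed length: 8

8


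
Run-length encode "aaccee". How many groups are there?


Input: aaccee
Scanning for consecutive runs:
  Group 1: 'a' x 2 (positions 0-1)
  Group 2: 'c' x 2 (positions 2-3)
  Group 3: 'e' x 2 (positions 4-5)
Total groups: 3

3


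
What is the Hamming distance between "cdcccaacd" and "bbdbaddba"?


Comparing "cdcccaacd" and "bbdbaddba" position by position:
  Position 0: 'c' vs 'b' => differ
  Position 1: 'd' vs 'b' => differ
  Position 2: 'c' vs 'd' => differ
  Position 3: 'c' vs 'b' => differ
  Position 4: 'c' vs 'a' => differ
  Position 5: 'a' vs 'd' => differ
  Position 6: 'a' vs 'd' => differ
  Position 7: 'c' vs 'b' => differ
  Position 8: 'd' vs 'a' => differ
Total differences (Hamming distance): 9

9


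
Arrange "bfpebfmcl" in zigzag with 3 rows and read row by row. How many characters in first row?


Zigzag "bfpebfmcl" into 3 rows:
Placing characters:
  'b' => row 0
  'f' => row 1
  'p' => row 2
  'e' => row 1
  'b' => row 0
  'f' => row 1
  'm' => row 2
  'c' => row 1
  'l' => row 0
Rows:
  Row 0: "bbl"
  Row 1: "fefc"
  Row 2: "pm"
First row length: 3

3


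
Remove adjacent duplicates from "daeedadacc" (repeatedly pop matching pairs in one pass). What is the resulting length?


Input: daeedadacc
Stack-based adjacent duplicate removal:
  Read 'd': push. Stack: d
  Read 'a': push. Stack: da
  Read 'e': push. Stack: dae
  Read 'e': matches stack top 'e' => pop. Stack: da
  Read 'd': push. Stack: dad
  Read 'a': push. Stack: dada
  Read 'd': push. Stack: dadad
  Read 'a': push. Stack: dadada
  Read 'c': push. Stack: dadadac
  Read 'c': matches stack top 'c' => pop. Stack: dadada
Final stack: "dadada" (length 6)

6


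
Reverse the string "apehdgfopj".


Input: apehdgfopj
Reading characters right to left:
  Position 9: 'j'
  Position 8: 'p'
  Position 7: 'o'
  Position 6: 'f'
  Position 5: 'g'
  Position 4: 'd'
  Position 3: 'h'
  Position 2: 'e'
  Position 1: 'p'
  Position 0: 'a'
Reversed: jpofgdhepa

jpofgdhepa


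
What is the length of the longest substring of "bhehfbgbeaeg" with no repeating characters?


Input: "bhehfbgbeaeg"
Sliding window (track last position of each char):
  Position 0 ('b'): window [0,0] length 1 -- new best
  Position 1 ('h'): window [0,1] length 2 -- new best
  Position 2 ('e'): window [0,2] length 3 -- new best
  Position 3 ('h'): repeat (last at 1), move window start to 2
  Position 3 ('h'): window [2,3] length 2
  Position 4 ('f'): window [2,4] length 3
  Position 5 ('b'): window [2,5] length 4 -- new best
  Position 6 ('g'): window [2,6] length 5 -- new best
  Position 7 ('b'): repeat (last at 5), move window start to 6
  Position 7 ('b'): window [6,7] length 2
  Position 8 ('e'): window [6,8] length 3
  Position 9 ('a'): window [6,9] length 4
  Position 10 ('e'): repeat (last at 8), move window start to 9
  Position 10 ('e'): window [9,10] length 2
  Position 11 ('g'): window [9,11] length 3
Longest substring with no repeats: "ehfbg" with length 5

5


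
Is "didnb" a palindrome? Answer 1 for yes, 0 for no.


Input: didnb
Reversed: bndid
  Compare pos 0 ('d') with pos 4 ('b'): MISMATCH
  Compare pos 1 ('i') with pos 3 ('n'): MISMATCH
Result: not a palindrome

0


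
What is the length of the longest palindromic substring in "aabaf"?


Input: "aabaf"
Checking substrings for palindromes:
  [1:4] "aba" (len 3) => palindrome
  [0:2] "aa" (len 2) => palindrome
Longest palindromic substring: "aba" with length 3

3


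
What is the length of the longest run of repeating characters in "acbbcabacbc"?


Input: "acbbcabacbc"
Scanning for longest run:
  Position 1 ('c'): new char, reset run to 1
  Position 2 ('b'): new char, reset run to 1
  Position 3 ('b'): continues run of 'b', length=2
  Position 4 ('c'): new char, reset run to 1
  Position 5 ('a'): new char, reset run to 1
  Position 6 ('b'): new char, reset run to 1
  Position 7 ('a'): new char, reset run to 1
  Position 8 ('c'): new char, reset run to 1
  Position 9 ('b'): new char, reset run to 1
  Position 10 ('c'): new char, reset run to 1
Longest run: 'b' with length 2

2


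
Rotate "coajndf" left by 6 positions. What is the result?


Input: "coajndf", rotate left by 6
First 6 characters: "coajnd"
Remaining characters: "f"
Concatenate remaining + first: "f" + "coajnd" = "fcoajnd"

fcoajnd


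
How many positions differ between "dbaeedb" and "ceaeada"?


Comparing "dbaeedb" and "ceaeada" position by position:
  Position 0: 'd' vs 'c' => DIFFER
  Position 1: 'b' vs 'e' => DIFFER
  Position 2: 'a' vs 'a' => same
  Position 3: 'e' vs 'e' => same
  Position 4: 'e' vs 'a' => DIFFER
  Position 5: 'd' vs 'd' => same
  Position 6: 'b' vs 'a' => DIFFER
Positions that differ: 4

4


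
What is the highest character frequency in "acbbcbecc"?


Input: acbbcbecc
Character counts:
  'a': 1
  'b': 3
  'c': 4
  'e': 1
Maximum frequency: 4

4


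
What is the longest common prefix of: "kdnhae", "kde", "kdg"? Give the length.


Words: kdnhae, kde, kdg
  Position 0: all 'k' => match
  Position 1: all 'd' => match
  Position 2: ('n', 'e', 'g') => mismatch, stop
LCP = "kd" (length 2)

2


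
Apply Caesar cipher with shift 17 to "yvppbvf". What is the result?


Caesar cipher: shift "yvppbvf" by 17
  'y' (pos 24) + 17 = pos 15 = 'p'
  'v' (pos 21) + 17 = pos 12 = 'm'
  'p' (pos 15) + 17 = pos 6 = 'g'
  'p' (pos 15) + 17 = pos 6 = 'g'
  'b' (pos 1) + 17 = pos 18 = 's'
  'v' (pos 21) + 17 = pos 12 = 'm'
  'f' (pos 5) + 17 = pos 22 = 'w'
Result: pmggsmw

pmggsmw


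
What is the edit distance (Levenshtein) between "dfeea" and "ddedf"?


Computing edit distance: "dfeea" -> "ddedf"
DP table:
           d    d    e    d    f
      0    1    2    3    4    5
  d   1    0    1    2    3    4
  f   2    1    1    2    3    3
  e   3    2    2    1    2    3
  e   4    3    3    2    2    3
  a   5    4    4    3    3    3
Edit distance = dp[5][5] = 3

3


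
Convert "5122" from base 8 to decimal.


Input: "5122" in base 8
Positional expansion:
  Digit '5' (value 5) x 8^3 = 2560
  Digit '1' (value 1) x 8^2 = 64
  Digit '2' (value 2) x 8^1 = 16
  Digit '2' (value 2) x 8^0 = 2
Sum = 2642

2642


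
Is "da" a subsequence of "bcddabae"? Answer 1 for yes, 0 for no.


Check if "da" is a subsequence of "bcddabae"
Greedy scan:
  Position 0 ('b'): no match needed
  Position 1 ('c'): no match needed
  Position 2 ('d'): matches sub[0] = 'd'
  Position 3 ('d'): no match needed
  Position 4 ('a'): matches sub[1] = 'a'
  Position 5 ('b'): no match needed
  Position 6 ('a'): no match needed
  Position 7 ('e'): no match needed
All 2 characters matched => is a subsequence

1


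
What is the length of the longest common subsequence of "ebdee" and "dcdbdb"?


LCS of "ebdee" and "dcdbdb"
DP table:
           d    c    d    b    d    b
      0    0    0    0    0    0    0
  e   0    0    0    0    0    0    0
  b   0    0    0    0    1    1    1
  d   0    1    1    1    1    2    2
  e   0    1    1    1    1    2    2
  e   0    1    1    1    1    2    2
LCS length = dp[5][6] = 2

2


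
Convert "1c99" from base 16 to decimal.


Input: "1c99" in base 16
Positional expansion:
  Digit '1' (value 1) x 16^3 = 4096
  Digit 'c' (value 12) x 16^2 = 3072
  Digit '9' (value 9) x 16^1 = 144
  Digit '9' (value 9) x 16^0 = 9
Sum = 7321

7321


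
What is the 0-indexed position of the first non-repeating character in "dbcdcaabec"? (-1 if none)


Input: dbcdcaabec
Character frequencies:
  'a': 2
  'b': 2
  'c': 3
  'd': 2
  'e': 1
Scanning left to right for freq == 1:
  Position 0 ('d'): freq=2, skip
  Position 1 ('b'): freq=2, skip
  Position 2 ('c'): freq=3, skip
  Position 3 ('d'): freq=2, skip
  Position 4 ('c'): freq=3, skip
  Position 5 ('a'): freq=2, skip
  Position 6 ('a'): freq=2, skip
  Position 7 ('b'): freq=2, skip
  Position 8 ('e'): unique! => answer = 8

8


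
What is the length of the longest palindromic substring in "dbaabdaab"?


Input: "dbaabdaab"
Checking substrings for palindromes:
  [0:6] "dbaabd" (len 6) => palindrome
  [1:5] "baab" (len 4) => palindrome
  [2:4] "aa" (len 2) => palindrome
  [6:8] "aa" (len 2) => palindrome
Longest palindromic substring: "dbaabd" with length 6

6


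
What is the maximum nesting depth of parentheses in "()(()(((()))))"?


Input: "()(()(((()))))"
Tracking depth:
  Position 0 '(': depth becomes 1
  Position 1 ')': depth becomes 0
  Position 2 '(': depth becomes 1
  Position 3 '(': depth becomes 2
  Position 4 ')': depth becomes 1
  Position 5 '(': depth becomes 2
  Position 6 '(': depth becomes 3
  Position 7 '(': depth becomes 4
  Position 8 '(': depth becomes 5
  Position 9 ')': depth becomes 4
  Position 10 ')': depth becomes 3
  Position 11 ')': depth becomes 2
  Position 12 ')': depth becomes 1
  Position 13 ')': depth becomes 0
Maximum depth reached: 5

5


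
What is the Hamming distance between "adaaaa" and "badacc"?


Comparing "adaaaa" and "badacc" position by position:
  Position 0: 'a' vs 'b' => differ
  Position 1: 'd' vs 'a' => differ
  Position 2: 'a' vs 'd' => differ
  Position 3: 'a' vs 'a' => same
  Position 4: 'a' vs 'c' => differ
  Position 5: 'a' vs 'c' => differ
Total differences (Hamming distance): 5

5


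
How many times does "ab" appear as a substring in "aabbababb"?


Searching for "ab" in "aabbababb"
Scanning each position:
  Position 0: "aa" => no
  Position 1: "ab" => MATCH
  Position 2: "bb" => no
  Position 3: "ba" => no
  Position 4: "ab" => MATCH
  Position 5: "ba" => no
  Position 6: "ab" => MATCH
  Position 7: "bb" => no
Total occurrences: 3

3
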